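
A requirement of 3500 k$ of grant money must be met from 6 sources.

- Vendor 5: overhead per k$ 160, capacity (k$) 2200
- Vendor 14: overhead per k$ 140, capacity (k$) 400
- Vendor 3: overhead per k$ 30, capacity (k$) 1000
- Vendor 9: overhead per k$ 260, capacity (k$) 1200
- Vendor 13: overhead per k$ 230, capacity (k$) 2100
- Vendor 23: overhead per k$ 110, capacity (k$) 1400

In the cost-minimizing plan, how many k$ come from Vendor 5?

700

Use sources in increasing cost order.
Vendor 3 (30): use full 1000 → 2500 k$ to go.
Vendor 23 (110): use full 1400 → 1100 k$ to go.
Vendor 14 (140): use full 400 → 700 k$ to go.
Vendor 5 (160): take the remaining 700 → done.
Vendor 13, Vendor 9: unused.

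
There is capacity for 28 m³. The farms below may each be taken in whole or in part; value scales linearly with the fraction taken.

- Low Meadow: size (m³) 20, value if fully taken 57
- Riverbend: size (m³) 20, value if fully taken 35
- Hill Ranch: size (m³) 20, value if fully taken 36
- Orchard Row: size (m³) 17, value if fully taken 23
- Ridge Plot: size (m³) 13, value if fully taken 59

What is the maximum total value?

101.75

Best value per unit of size first: Ridge Plot 59/13≈4.54, Low Meadow 57/20≈2.85, Hill Ranch 36/20≈1.8, Riverbend 35/20≈1.75, Orchard Row 23/17≈1.35.
Take all of Ridge Plot (13 m³, value 59) — 15 m³ left.
Only 15 m³ remain; take 15/20 of Low Meadow for value 57×15/20 = 42.75.
Total value = 101.75.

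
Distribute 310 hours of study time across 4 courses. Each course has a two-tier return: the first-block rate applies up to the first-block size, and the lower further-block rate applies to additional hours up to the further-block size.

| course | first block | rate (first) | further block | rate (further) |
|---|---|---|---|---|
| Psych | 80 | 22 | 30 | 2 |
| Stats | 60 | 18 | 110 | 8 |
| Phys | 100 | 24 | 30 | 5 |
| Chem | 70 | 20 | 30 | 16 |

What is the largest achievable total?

6640

Rank every tier by rate: Phys/first 24 > Psych/first 22 > Chem/first 20 > Stats/first 18 > Chem/second 16 > Stats/second 8 > Phys/second 5 > Psych/second 2.
Phys first at 24: fill all 100 → 210 left.
Psych first at 22: fill all 80 → 130 left.
Fill Chem first block (70 at 20) → 60 left.
Stats/first (18): +60 → 0 left.
Total = 24×100 + 22×80 + 20×70 + 18×60 = 6640.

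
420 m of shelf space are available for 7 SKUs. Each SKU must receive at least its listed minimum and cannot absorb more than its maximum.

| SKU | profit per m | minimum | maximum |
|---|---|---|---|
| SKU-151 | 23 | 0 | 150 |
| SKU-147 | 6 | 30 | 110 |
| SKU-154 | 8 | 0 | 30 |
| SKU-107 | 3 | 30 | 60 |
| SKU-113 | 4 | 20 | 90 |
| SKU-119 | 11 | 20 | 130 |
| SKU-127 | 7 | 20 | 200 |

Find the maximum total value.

Meeting every minimum uses 0+30+0+30+20+20+20 = 120 m, leaving 300.
Highest profit per m first: SKU-151 23 > SKU-119 11 > SKU-154 8 > SKU-127 7 > SKU-147 6 > SKU-113 4 > SKU-107 3.
Give SKU-151 150 more to hit its cap of 150 → 150 left.
Give SKU-119 110 more to hit its cap of 130 → 40 left.
Give SKU-154 30 more to hit its cap of 30 → 10 left.
SKU-127 has room for 180 more but only 10 remain, so it gets 30.
Total = 23×150 + 6×30 + 8×30 + 3×30 + 4×20 + 11×130 + 7×30 = 5680.

5680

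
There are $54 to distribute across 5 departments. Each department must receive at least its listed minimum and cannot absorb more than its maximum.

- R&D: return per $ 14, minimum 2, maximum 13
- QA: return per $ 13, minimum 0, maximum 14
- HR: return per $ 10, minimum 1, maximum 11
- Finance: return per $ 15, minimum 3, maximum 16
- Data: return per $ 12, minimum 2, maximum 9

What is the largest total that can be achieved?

Meeting every minimum uses 2+0+1+3+2 = 8 $, leaving 46.
Order the departments by return per $: Finance 15 > R&D 14 > QA 13 > Data 12 > HR 10.
Give Finance 13 more to hit its cap of 16 → 33 left.
Give R&D 11 more to hit its cap of 13 → 22 left.
Give QA 14 more to hit its cap of 14 → 8 left.
Data takes 7 more to reach its cap of 9 → 1 left.
HR: +1 (room for 10) → 2. Pool exhausted.
Total = 14×13 + 13×14 + 10×2 + 15×16 + 12×9 = 732.

732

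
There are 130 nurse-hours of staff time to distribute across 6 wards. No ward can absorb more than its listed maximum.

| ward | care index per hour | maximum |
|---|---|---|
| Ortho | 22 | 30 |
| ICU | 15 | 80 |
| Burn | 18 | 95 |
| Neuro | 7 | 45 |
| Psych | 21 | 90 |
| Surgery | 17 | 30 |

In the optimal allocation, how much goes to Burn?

10

Order the wards by care index per hour: Ortho 22 > Psych 21 > Burn 18 > Surgery 17 > ICU 15 > Neuro 7.
Ortho takes 30 to reach its cap of 30 → 100 left.
Psych: +90 to 90 (cap) → 10 left.
Only 10 left; Burn takes them to reach 10.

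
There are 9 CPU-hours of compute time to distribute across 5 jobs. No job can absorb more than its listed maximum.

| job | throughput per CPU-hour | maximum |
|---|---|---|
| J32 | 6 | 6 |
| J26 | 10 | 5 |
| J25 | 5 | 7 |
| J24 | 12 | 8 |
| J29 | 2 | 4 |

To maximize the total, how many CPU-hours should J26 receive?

1

Highest throughput per CPU-hour first: J24 12 > J26 10 > J32 6 > J25 5 > J29 2.
J24: +8 to 8 (cap) ; 1 left.
J26: +1 (room for 5) → 1. Pool exhausted.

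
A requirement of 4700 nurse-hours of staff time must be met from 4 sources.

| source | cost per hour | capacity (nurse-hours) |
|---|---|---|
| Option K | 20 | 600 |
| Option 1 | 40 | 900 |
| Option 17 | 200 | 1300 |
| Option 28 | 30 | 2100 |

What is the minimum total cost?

Use sources in increasing cost order.
Take 600 from Option K at 20 — need 4100 more.
Take 2100 from Option 28 at 30 — need 2000 more.
Option 1 at 40: take all 900 nurse-hours — 1100 still needed.
Take 1100 from Option 17 at 200 to finish.
Cost = 600×20 + 2100×30 + 900×40 + 1100×200 = 331000.

331000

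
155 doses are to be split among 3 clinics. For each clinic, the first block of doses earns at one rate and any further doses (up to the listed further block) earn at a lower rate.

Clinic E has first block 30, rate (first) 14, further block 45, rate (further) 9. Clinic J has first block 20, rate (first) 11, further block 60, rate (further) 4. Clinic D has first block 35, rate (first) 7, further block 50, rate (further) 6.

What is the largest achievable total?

1440

Treat each block as its own option and order by rate: Clinic E/first 14 > Clinic J/first 11 > Clinic E/second 9 > Clinic D/first 7 > Clinic D/second 6 > Clinic J/second 4.
Clinic E first at 14: fill all 30 — 125 left.
Clinic J/first (11): +20 — 105 left.
Fill Clinic E second block (45 at 9) — 60 left.
Clinic D first at 7: fill all 35 — 25 left.
Clinic D/second: +25 of 50 at 6; pool empty.
Total = 14×30 + 11×20 + 9×45 + 7×35 + 6×25 = 1440.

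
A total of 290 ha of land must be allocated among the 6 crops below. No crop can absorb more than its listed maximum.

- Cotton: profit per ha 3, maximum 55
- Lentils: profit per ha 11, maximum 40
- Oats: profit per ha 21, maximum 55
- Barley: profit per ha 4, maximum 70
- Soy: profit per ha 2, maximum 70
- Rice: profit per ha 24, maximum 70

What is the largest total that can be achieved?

3720

Order the crops by profit per ha: Rice 24 > Oats 21 > Lentils 11 > Barley 4 > Cotton 3 > Soy 2.
Rice: +70 to 70 (cap) — 220 left.
Oats takes 55 to reach its cap of 55 — 165 left.
Give Lentils 40 to hit its cap of 40 — 125 left.
Give Barley 70 to hit its cap of 70 — 55 left.
Cotton takes 55 to reach its cap of 55 — 0 left.
Total = 3×55 + 11×40 + 21×55 + 4×70 + 24×70 = 3720.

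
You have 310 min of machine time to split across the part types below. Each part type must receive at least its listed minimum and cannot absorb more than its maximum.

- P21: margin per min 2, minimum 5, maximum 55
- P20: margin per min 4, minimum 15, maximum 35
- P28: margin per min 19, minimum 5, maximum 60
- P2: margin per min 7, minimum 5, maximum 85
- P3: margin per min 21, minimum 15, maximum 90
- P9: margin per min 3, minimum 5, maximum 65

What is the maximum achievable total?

3880

Meeting every minimum uses 5+15+5+5+15+5 = 50 min, leaving 260.
Rank by margin per min: P3 21 > P28 19 > P2 7 > P20 4 > P9 3 > P21 2.
P3 takes 75 more to reach its cap of 90 → 185 left.
Give P28 55 more to hit its cap of 60 → 130 left.
P2: +80 to 85 (cap) → 50 left.
P20: +20 to 35 (cap) → 30 left.
Only 30 left; P9 takes them to reach 35.
Total = 2×5 + 4×35 + 19×60 + 7×85 + 21×90 + 3×35 = 3880.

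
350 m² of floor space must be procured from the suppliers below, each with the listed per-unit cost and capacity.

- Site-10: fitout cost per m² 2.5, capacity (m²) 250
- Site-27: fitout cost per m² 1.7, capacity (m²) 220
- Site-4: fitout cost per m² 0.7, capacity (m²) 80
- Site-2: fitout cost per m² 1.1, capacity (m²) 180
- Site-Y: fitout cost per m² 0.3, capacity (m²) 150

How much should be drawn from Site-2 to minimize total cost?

Use suppliers in increasing cost order.
Site-Y at 0.3: take all 150 m² → 200 still needed.
Site-4 (0.7): use full 80 → 120 m² to go.
Site-2 (1.1): take the remaining 120 → done.
Site-27, Site-10: unused.

120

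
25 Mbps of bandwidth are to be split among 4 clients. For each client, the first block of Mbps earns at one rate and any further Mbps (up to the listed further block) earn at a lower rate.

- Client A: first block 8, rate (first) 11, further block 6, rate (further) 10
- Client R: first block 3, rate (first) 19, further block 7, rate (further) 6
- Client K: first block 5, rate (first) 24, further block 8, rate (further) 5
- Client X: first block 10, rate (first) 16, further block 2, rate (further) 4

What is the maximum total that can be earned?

Treat each block as its own option and order by rate: Client K/first 24 > Client R/first 19 > Client X/first 16 > Client A/first 11 > Client A/second 10 > Client R/second 6 > Client K/second 5 > Client X/second 4.
Client K/first (24): +5 → 20 left.
Client R/first (19): +3 → 17 left.
Fill Client X first block (10 at 16) → 7 left.
7 remain; put them into Client A first at 11.
Total = 24×5 + 19×3 + 16×10 + 11×7 = 414.

414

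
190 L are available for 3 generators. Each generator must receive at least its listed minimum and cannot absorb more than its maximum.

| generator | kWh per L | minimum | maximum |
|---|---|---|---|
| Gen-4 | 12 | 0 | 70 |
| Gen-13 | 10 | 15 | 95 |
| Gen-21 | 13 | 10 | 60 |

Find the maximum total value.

Meeting every minimum uses 0+15+10 = 25 L, leaving 165.
Rank by kWh per L: Gen-21 13 > Gen-4 12 > Gen-13 10.
Give Gen-21 50 more to hit its cap of 60 → 115 left.
Gen-4 takes 70 more to reach its cap of 70 → 45 left.
Gen-13: +45 (room for 80) → 60. Pool exhausted.
Total = 12×70 + 10×60 + 13×60 = 2220.

2220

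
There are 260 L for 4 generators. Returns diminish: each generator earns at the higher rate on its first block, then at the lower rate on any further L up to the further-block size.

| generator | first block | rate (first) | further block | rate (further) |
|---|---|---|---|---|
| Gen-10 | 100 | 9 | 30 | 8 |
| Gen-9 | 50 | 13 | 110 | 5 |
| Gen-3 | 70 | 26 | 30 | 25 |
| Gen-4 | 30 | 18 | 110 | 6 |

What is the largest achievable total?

Treat each block as its own option and order by rate: Gen-3/tier1 26 > Gen-3/tier2 25 > Gen-4/tier1 18 > Gen-9/tier1 13 > Gen-10/tier1 9 > Gen-10/tier2 8 > Gen-4/tier2 6 > Gen-9/tier2 5.
Fill Gen-3 tier1 block (70 at 26) → 190 left.
Gen-3/tier2 (25): +30 → 160 left.
Gen-4/tier1 (18): +30 → 130 left.
Gen-9/tier1 (13): +50 → 80 left.
80 remain; put them into Gen-10 tier1 at 9.
Total = 26×70 + 25×30 + 18×30 + 13×50 + 9×80 = 4480.

4480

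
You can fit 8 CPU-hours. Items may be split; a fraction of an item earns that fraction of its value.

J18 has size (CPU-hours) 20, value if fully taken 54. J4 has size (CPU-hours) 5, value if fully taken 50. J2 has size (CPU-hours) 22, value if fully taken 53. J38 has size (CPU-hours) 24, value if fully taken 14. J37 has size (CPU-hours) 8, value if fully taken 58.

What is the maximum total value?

71.75

Sort by value density: J4 50/5≈10, J37 58/8≈7.25, J18 54/20≈2.7, J2 53/22≈2.41, J38 14/24≈0.583.
Take all of J4 (5 CPU-hours, value 50) ; 3 CPU-hours left.
Only 3 CPU-hours remain; take 3/8 of J37 for value 58×3/8 = 21.75.
Total value = 71.75.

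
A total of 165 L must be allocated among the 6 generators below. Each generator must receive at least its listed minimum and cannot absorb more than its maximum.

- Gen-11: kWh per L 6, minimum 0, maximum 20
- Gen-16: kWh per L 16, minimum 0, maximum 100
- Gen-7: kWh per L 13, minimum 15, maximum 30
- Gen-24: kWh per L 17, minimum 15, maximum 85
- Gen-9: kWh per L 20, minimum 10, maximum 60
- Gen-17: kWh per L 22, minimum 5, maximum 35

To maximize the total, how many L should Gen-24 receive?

55

Meeting every minimum uses 0+0+15+15+10+5 = 45 L, leaving 120.
Order the generators by kWh per L: Gen-17 22 > Gen-9 20 > Gen-24 17 > Gen-16 16 > Gen-7 13 > Gen-11 6.
Gen-17 takes 30 more to reach its cap of 35 — 90 left.
Give Gen-9 50 more to hit its cap of 60 — 40 left.
Only 40 left; Gen-24 takes them to reach 55.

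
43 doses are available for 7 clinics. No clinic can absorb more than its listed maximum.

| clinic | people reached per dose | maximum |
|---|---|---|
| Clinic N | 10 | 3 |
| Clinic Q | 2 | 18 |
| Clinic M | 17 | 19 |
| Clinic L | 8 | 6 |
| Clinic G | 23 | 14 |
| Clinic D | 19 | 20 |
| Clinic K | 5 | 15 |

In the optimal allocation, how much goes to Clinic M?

9

Rank by people reached per dose: Clinic G 23 > Clinic D 19 > Clinic M 17 > Clinic N 10 > Clinic L 8 > Clinic K 5 > Clinic Q 2.
Give Clinic G 14 to hit its cap of 14 ; 29 left.
Give Clinic D 20 to hit its cap of 20 ; 9 left.
Clinic M has room for 19 but only 9 remain, so it gets 9.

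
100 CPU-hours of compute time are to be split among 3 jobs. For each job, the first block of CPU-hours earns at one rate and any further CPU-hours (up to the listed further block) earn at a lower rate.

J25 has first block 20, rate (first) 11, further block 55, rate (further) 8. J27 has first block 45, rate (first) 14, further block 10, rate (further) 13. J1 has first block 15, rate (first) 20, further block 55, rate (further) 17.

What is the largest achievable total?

Treat each block as its own option and order by rate: J1/T1 20 > J1/T2 17 > J27/T1 14 > J27/T2 13 > J25/T1 11 > J25/T2 8.
J1/T1 (20): +15 — 85 left.
J1 T2 at 17: fill all 55 — 30 left.
J27 T1 at 14: only 30 left, fill 30.
Total = 20×15 + 17×55 + 14×30 = 1655.

1655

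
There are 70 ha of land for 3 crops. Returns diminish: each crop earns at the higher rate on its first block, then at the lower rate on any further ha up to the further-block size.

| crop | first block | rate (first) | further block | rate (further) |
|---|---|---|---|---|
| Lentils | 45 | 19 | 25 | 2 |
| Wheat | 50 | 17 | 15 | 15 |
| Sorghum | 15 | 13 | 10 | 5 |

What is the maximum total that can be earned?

Treat each block as its own option and order by rate: Lentils/T1 19 > Wheat/T1 17 > Wheat/T2 15 > Sorghum/T1 13 > Sorghum/T2 5 > Lentils/T2 2.
Lentils/T1 (19): +45 ; 25 left.
25 remain; put them into Wheat T1 at 17.
Total = 19×45 + 17×25 = 1280.

1280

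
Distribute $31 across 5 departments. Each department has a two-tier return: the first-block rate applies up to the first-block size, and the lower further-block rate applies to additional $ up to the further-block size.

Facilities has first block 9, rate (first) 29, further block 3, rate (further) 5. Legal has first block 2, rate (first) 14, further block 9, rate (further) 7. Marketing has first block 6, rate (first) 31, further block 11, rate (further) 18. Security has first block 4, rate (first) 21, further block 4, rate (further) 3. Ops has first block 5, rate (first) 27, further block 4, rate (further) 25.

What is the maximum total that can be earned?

Treat each block as its own option and order by rate: Marketing/tier1 31 > Facilities/tier1 29 > Ops/tier1 27 > Ops/tier2 25 > Security/tier1 21 > Marketing/tier2 18 > Legal/tier1 14 > Legal/tier2 7 > Facilities/tier2 5 > Security/tier2 3.
Fill Marketing tier1 block (6 at 31) ; 25 left.
Facilities/tier1 (29): +9 ; 16 left.
Fill Ops tier1 block (5 at 27) ; 11 left.
Ops/tier2 (25): +4 ; 7 left.
Fill Security tier1 block (4 at 21) ; 3 left.
Marketing/tier2: +3 of 11 at 18; pool empty.
Total = 31×6 + 29×9 + 27×5 + 25×4 + 21×4 + 18×3 = 820.

820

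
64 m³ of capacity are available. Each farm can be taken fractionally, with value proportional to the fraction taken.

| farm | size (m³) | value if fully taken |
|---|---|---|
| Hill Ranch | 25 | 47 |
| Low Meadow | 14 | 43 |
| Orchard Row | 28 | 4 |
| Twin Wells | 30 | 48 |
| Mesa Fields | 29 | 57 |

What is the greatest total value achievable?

Sort by value density: Low Meadow 43/14≈3.07, Mesa Fields 57/29≈1.97, Hill Ranch 47/25≈1.88, Twin Wells 48/30≈1.6, Orchard Row 4/28≈0.143.
Low Meadow: take in full, 14 m³ for value 43 ; 50 left.
All 29 m³ of Mesa Fields fit (value 57) ; 21 remain.
Only 21 m³ remain; take 21/25 of Hill Ranch for value 47×21/25 = 39.48.
Total value = 139.48.

139.48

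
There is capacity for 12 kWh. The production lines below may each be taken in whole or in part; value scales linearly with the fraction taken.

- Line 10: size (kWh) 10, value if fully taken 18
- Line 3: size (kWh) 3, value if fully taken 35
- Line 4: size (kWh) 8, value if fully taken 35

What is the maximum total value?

71.8

Best value per unit of size first: Line 3 35/3≈11.7, Line 4 35/8≈4.38, Line 10 18/10≈1.8.
Take all of Line 3 (3 kWh, value 35) — 9 kWh left.
Line 4: take in full, 8 kWh for value 35 — 1 left.
1 kWh left: a 1/10 share of Line 10 gives 18×1/10 = 1.8.
Total value = 71.8.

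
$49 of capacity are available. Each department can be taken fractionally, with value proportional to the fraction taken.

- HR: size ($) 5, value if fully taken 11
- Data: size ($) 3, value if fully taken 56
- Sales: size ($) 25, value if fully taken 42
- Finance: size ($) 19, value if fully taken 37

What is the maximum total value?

Sort by value density: Data 56/3≈18.7, HR 11/5≈2.2, Finance 37/19≈1.95, Sales 42/25≈1.68.
All 3 $ of Data fit (value 56) → 46 remain.
All 5 $ of HR fit (value 11) → 41 remain.
Take all of Finance (19 $, value 37) → 22 $ left.
22 $ left: a 22/25 share of Sales gives 42×22/25 = 36.96.
Total value = 140.96.

140.96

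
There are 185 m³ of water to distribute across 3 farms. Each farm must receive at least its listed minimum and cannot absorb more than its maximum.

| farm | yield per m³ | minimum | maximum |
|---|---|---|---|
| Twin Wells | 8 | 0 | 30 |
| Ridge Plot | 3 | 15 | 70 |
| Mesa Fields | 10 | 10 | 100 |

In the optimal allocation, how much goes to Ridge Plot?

55

Meeting every minimum uses 0+15+10 = 25 m³, leaving 160.
Rank by yield per m³: Mesa Fields 10 > Twin Wells 8 > Ridge Plot 3.
Mesa Fields takes 90 more to reach its cap of 100 — 70 left.
Twin Wells: +30 to 30 (cap) — 40 left.
Ridge Plot has room for 55 more but only 40 remain, so it gets 55.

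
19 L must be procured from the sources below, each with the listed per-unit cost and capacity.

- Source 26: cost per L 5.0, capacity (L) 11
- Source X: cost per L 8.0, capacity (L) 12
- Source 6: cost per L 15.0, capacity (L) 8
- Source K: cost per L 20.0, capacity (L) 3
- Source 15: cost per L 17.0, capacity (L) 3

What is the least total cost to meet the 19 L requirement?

119

Use sources in increasing cost order.
Take 11 from Source 26 at 5.0 — need 8 more.
Source X (8.0): take the remaining 8 — done.
Source 6, Source 15, Source K: unused.
Cost = 11×5.0 + 8×8.0 = 119.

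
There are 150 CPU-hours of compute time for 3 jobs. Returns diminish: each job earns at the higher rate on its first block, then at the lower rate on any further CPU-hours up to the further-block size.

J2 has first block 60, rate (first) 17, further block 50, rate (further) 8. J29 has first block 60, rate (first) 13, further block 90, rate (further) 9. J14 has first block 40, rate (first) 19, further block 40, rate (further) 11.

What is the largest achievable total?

Treat each block as its own option and order by rate: J14/T1 19 > J2/T1 17 > J29/T1 13 > J14/T2 11 > J29/T2 9 > J2/T2 8.
J14 T1 at 19: fill all 40 → 110 left.
J2 T1 at 17: fill all 60 → 50 left.
J29/T1: +50 of 60 at 13; pool empty.
Total = 19×40 + 17×60 + 13×50 = 2430.

2430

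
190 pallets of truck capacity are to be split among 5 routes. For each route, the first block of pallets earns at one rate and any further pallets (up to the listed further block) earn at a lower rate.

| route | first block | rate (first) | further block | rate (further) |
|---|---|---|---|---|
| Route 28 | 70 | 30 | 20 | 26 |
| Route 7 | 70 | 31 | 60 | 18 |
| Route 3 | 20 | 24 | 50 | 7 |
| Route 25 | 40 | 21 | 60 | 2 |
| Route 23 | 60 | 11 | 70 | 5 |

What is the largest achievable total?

5480

Treat each block as its own option and order by rate: Route 7/T1 31 > Route 28/T1 30 > Route 28/T2 26 > Route 3/T1 24 > Route 25/T1 21 > Route 7/T2 18 > Route 23/T1 11 > Route 3/T2 7 > Route 23/T2 5 > Route 25/T2 2.
Route 7 T1 at 31: fill all 70 → 120 left.
Route 28/T1 (30): +70 → 50 left.
Route 28 T2 at 26: fill all 20 → 30 left.
Fill Route 3 T1 block (20 at 24) → 10 left.
Route 25 T1 at 21: only 10 left, fill 10.
Total = 31×70 + 30×70 + 26×20 + 24×20 + 21×10 = 5480.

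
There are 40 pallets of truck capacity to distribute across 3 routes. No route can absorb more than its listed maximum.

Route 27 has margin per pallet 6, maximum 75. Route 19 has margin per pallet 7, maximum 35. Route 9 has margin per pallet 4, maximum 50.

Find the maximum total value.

Highest margin per pallet first: Route 19 7 > Route 27 6 > Route 9 4.
Give Route 19 35 to hit its cap of 35 → 5 left.
Only 5 left; Route 27 takes them to reach 5.
Total = 6×5 + 7×35 = 275.

275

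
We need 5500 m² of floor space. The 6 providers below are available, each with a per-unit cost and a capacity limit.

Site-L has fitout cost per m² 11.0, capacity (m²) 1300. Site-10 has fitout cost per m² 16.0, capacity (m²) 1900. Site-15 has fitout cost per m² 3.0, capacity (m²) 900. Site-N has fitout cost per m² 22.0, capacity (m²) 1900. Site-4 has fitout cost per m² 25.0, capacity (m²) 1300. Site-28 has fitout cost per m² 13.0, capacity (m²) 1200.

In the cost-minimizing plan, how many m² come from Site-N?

Cheapest first:
Take 900 from Site-15 at 3.0 ; need 4600 more.
Take 1300 from Site-L at 11.0 ; need 3300 more.
Take 1200 from Site-28 at 13.0 ; need 2100 more.
Site-10 at 16.0: take all 1900 m² ; 200 still needed.
Take 200 from Site-N at 22.0 to finish.
Site-4: unused.

200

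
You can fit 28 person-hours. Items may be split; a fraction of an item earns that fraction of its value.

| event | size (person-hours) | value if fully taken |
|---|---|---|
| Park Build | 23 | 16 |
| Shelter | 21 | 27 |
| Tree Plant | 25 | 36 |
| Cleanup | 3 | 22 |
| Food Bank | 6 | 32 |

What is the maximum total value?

Sort by value density: Cleanup 22/3≈7.33, Food Bank 32/6≈5.33, Tree Plant 36/25≈1.44, Shelter 27/21≈1.29, Park Build 16/23≈0.696.
All 3 person-hours of Cleanup fit (value 22) — 25 remain.
All 6 person-hours of Food Bank fit (value 32) — 19 remain.
Only 19 person-hours remain; take 19/25 of Tree Plant for value 36×19/25 = 27.36.
Total value = 81.36.

81.36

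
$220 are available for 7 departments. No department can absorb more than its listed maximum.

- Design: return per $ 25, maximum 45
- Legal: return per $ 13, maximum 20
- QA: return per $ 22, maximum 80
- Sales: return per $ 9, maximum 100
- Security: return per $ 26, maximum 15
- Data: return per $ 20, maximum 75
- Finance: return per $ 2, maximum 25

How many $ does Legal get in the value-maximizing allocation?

Order the departments by return per $: Security 26 > Design 25 > QA 22 > Data 20 > Legal 13 > Sales 9 > Finance 2.
Security takes 15 to reach its cap of 15 ; 205 left.
Design takes 45 to reach its cap of 45 ; 160 left.
QA takes 80 to reach its cap of 80 ; 80 left.
Give Data 75 to hit its cap of 75 ; 5 left.
Legal: +5 (room for 20) → 5. Pool exhausted.

5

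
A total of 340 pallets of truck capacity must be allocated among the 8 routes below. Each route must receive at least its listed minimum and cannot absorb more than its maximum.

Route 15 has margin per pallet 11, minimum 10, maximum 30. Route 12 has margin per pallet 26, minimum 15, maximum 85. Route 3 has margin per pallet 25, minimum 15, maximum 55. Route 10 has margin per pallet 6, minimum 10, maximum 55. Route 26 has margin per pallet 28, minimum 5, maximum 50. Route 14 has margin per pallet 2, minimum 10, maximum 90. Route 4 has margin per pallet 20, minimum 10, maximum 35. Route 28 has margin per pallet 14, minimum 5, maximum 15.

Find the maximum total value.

6585

Meeting every minimum uses 10+15+15+10+5+10+10+5 = 80 pallets, leaving 260.
Rank by margin per pallet: Route 26 28 > Route 12 26 > Route 3 25 > Route 4 20 > Route 28 14 > Route 15 11 > Route 10 6 > Route 14 2.
Give Route 26 45 more to hit its cap of 50 ; 215 left.
Route 12: +70 to 85 (cap) ; 145 left.
Route 3 takes 40 more to reach its cap of 55 ; 105 left.
Route 4 takes 25 more to reach its cap of 35 ; 80 left.
Route 28 takes 10 more to reach its cap of 15 ; 70 left.
Route 15 takes 20 more to reach its cap of 30 ; 50 left.
Route 10: +45 to 55 (cap) ; 5 left.
Route 14 has room for 80 more but only 5 remain, so it gets 15.
Total = 11×30 + 26×85 + 25×55 + 6×55 + 28×50 + 2×15 + 20×35 + 14×15 = 6585.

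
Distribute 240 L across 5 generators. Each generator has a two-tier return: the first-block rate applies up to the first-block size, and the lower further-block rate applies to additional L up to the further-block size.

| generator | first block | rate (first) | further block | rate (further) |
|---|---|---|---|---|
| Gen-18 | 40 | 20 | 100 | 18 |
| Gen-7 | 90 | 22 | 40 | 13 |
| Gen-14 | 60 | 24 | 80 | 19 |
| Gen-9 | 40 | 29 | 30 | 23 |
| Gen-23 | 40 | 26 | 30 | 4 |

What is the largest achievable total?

Order all 10 blocks by rate: Gen-9/first 29 > Gen-23/first 26 > Gen-14/first 24 > Gen-9/second 23 > Gen-7/first 22 > Gen-18/first 20 > Gen-14/second 19 > Gen-18/second 18 > Gen-7/second 13 > Gen-23/second 4.
Fill Gen-9 first block (40 at 29) → 200 left.
Fill Gen-23 first block (40 at 26) → 160 left.
Fill Gen-14 first block (60 at 24) → 100 left.
Gen-9/second (23): +30 → 70 left.
Gen-7/first: +70 of 90 at 22; pool empty.
Total = 29×40 + 26×40 + 24×60 + 23×30 + 22×70 = 5870.

5870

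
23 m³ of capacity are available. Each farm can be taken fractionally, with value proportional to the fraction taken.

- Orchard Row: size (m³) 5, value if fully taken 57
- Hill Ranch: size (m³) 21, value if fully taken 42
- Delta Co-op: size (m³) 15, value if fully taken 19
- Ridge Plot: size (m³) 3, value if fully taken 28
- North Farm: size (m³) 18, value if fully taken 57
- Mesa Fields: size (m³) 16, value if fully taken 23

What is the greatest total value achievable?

132.5

Sort by value density: Orchard Row 57/5≈11.4, Ridge Plot 28/3≈9.33, North Farm 57/18≈3.17, Hill Ranch 42/21≈2, Mesa Fields 23/16≈1.44, Delta Co-op 19/15≈1.27.
Take all of Orchard Row (5 m³, value 57) → 18 m³ left.
Take all of Ridge Plot (3 m³, value 28) → 15 m³ left.
Fill the last 15 m³ with part of North Farm: 15/18 of it earns 47.5.
Total value = 132.5.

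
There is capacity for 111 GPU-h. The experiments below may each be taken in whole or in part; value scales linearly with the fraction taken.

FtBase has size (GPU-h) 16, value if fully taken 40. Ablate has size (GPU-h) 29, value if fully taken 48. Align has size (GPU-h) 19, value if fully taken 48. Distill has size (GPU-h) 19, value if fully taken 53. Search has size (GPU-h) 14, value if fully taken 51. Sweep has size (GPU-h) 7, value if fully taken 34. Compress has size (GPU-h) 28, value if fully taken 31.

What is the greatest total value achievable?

281.75

Best value per unit of size first: Sweep 34/7≈4.86, Search 51/14≈3.64, Distill 53/19≈2.79, Align 48/19≈2.53, FtBase 40/16≈2.5, Ablate 48/29≈1.66, Compress 31/28≈1.11.
Sweep: take in full, 7 GPU-h for value 34 → 104 left.
Take all of Search (14 GPU-h, value 51) → 90 GPU-h left.
Distill: take in full, 19 GPU-h for value 53 → 71 left.
All 19 GPU-h of Align fit (value 48) → 52 remain.
All 16 GPU-h of FtBase fit (value 40) → 36 remain.
All 29 GPU-h of Ablate fit (value 48) → 7 remain.
7 GPU-h left: a 7/28 share of Compress gives 31×7/28 = 7.75.
Total value = 281.75.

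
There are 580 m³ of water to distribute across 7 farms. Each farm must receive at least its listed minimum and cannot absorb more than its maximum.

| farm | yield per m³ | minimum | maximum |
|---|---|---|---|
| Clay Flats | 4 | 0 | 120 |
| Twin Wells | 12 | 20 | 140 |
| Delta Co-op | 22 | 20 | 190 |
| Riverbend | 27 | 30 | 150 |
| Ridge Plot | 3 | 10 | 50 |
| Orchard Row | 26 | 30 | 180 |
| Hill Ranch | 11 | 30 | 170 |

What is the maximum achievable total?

13510

Meeting every minimum uses 0+20+20+30+10+30+30 = 140 m³, leaving 440.
Order the farms by yield per m³: Riverbend 27 > Orchard Row 26 > Delta Co-op 22 > Twin Wells 12 > Hill Ranch 11 > Clay Flats 4 > Ridge Plot 3.
Riverbend takes 120 more to reach its cap of 150 — 320 left.
Orchard Row takes 150 more to reach its cap of 180 — 170 left.
Delta Co-op takes 170 more to reach its cap of 190 — 0 left.
Total = 12×20 + 22×190 + 27×150 + 3×10 + 26×180 + 11×30 = 13510.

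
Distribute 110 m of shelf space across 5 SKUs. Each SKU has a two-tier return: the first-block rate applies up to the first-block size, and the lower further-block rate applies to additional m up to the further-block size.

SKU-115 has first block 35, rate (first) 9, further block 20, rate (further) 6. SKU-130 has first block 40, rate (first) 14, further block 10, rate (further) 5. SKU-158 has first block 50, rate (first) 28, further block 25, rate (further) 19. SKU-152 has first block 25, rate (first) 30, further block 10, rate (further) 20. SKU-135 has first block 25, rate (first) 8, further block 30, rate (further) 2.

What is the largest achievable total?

Order all 10 blocks by rate: SKU-152/T1 30 > SKU-158/T1 28 > SKU-152/T2 20 > SKU-158/T2 19 > SKU-130/T1 14 > SKU-115/T1 9 > SKU-135/T1 8 > SKU-115/T2 6 > SKU-130/T2 5 > SKU-135/T2 2.
SKU-152 T1 at 30: fill all 25 → 85 left.
SKU-158/T1 (28): +50 → 35 left.
SKU-152 T2 at 20: fill all 10 → 25 left.
SKU-158/T2 (19): +25 → 0 left.
Total = 30×25 + 28×50 + 20×10 + 19×25 = 2825.

2825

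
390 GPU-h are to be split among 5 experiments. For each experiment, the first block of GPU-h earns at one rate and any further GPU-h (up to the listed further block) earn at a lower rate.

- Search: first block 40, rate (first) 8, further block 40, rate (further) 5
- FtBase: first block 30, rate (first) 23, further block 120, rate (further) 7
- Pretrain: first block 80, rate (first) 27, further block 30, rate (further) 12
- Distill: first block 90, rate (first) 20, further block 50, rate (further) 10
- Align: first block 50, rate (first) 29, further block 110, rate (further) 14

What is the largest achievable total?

8000

Treat each block as its own option and order by rate: Align/first 29 > Pretrain/first 27 > FtBase/first 23 > Distill/first 20 > Align/second 14 > Pretrain/second 12 > Distill/second 10 > Search/first 8 > FtBase/second 7 > Search/second 5.
Align first at 29: fill all 50 — 340 left.
Pretrain/first (27): +80 — 260 left.
FtBase/first (23): +30 — 230 left.
Distill first at 20: fill all 90 — 140 left.
Align/second (14): +110 — 30 left.
Pretrain second at 12: fill all 30 — 0 left.
Total = 29×50 + 27×80 + 23×30 + 20×90 + 14×110 + 12×30 = 8000.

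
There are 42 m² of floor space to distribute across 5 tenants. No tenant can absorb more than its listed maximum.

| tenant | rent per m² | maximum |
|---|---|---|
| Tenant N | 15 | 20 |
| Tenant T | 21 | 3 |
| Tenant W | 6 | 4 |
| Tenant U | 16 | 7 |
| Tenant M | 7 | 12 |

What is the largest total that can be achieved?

559

Rank by rent per m²: Tenant T 21 > Tenant U 16 > Tenant N 15 > Tenant M 7 > Tenant W 6.
Tenant T takes 3 to reach its cap of 3 — 39 left.
Tenant U: +7 to 7 (cap) — 32 left.
Give Tenant N 20 to hit its cap of 20 — 12 left.
Tenant M: +12 to 12 (cap) — 0 left.
Total = 15×20 + 21×3 + 16×7 + 7×12 = 559.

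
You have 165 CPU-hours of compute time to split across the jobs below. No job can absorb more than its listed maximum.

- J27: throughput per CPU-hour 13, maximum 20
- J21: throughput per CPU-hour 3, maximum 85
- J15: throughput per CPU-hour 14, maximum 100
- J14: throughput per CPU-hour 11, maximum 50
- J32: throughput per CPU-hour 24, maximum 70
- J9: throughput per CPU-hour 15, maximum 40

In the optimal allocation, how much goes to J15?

Rank by throughput per CPU-hour: J32 24 > J9 15 > J15 14 > J27 13 > J14 11 > J21 3.
J32 takes 70 to reach its cap of 70 → 95 left.
J9 takes 40 to reach its cap of 40 → 55 left.
J15 has room for 100 but only 55 remain, so it gets 55.

55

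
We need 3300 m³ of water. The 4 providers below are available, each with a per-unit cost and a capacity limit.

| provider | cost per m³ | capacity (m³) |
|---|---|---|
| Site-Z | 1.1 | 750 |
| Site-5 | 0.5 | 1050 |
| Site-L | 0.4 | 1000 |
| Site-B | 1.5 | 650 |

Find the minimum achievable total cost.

Use providers in increasing cost order.
Site-L (0.4): use full 1000 — 2300 m³ to go.
Site-5 at 0.5: take all 1050 m³ — 1250 still needed.
Site-Z (1.1): use full 750 — 500 m³ to go.
Site-B (1.5): take the remaining 500 — done.
Cost = 1000×0.4 + 1050×0.5 + 750×1.1 + 500×1.5 = 2500.

2500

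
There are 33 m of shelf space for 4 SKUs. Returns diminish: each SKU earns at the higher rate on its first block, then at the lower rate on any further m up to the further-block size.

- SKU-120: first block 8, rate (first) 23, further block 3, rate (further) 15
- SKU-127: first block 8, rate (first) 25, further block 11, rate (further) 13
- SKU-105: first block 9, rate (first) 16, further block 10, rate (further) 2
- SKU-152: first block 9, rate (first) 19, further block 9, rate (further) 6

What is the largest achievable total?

Treat each block as its own option and order by rate: SKU-127/tier1 25 > SKU-120/tier1 23 > SKU-152/tier1 19 > SKU-105/tier1 16 > SKU-120/tier2 15 > SKU-127/tier2 13 > SKU-152/tier2 6 > SKU-105/tier2 2.
SKU-127 tier1 at 25: fill all 8 → 25 left.
SKU-120/tier1 (23): +8 → 17 left.
SKU-152/tier1 (19): +9 → 8 left.
SKU-105 tier1 at 16: only 8 left, fill 8.
Total = 25×8 + 23×8 + 19×9 + 16×8 = 683.

683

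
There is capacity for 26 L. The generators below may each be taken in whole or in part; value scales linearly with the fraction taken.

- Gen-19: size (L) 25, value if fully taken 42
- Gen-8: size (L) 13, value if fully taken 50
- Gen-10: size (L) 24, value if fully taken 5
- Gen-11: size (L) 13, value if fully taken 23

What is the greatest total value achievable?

73

Rank by value-to-size ratio: Gen-8 50/13≈3.85, Gen-11 23/13≈1.77, Gen-19 42/25≈1.68, Gen-10 5/24≈0.208.
Take all of Gen-8 (13 L, value 50) → 13 L left.
All 13 L of Gen-11 fit (value 23) → 0 remain.
Total value = 73.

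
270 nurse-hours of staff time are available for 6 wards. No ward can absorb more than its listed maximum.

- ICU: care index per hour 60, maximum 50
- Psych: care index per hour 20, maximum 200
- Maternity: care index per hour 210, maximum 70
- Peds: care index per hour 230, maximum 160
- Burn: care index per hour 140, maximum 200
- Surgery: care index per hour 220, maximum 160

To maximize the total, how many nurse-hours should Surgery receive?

Highest care index per hour first: Peds 230 > Surgery 220 > Maternity 210 > Burn 140 > ICU 60 > Psych 20.
Give Peds 160 to hit its cap of 160 ; 110 left.
Only 110 left; Surgery takes them to reach 110.

110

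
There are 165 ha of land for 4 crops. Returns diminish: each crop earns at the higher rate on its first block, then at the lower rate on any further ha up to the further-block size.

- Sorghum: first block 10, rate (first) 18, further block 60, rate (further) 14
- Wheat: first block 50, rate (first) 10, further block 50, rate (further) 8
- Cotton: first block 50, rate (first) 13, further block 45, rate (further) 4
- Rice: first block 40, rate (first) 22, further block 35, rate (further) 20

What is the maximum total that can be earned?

Treat each block as its own option and order by rate: Rice/tier1 22 > Rice/tier2 20 > Sorghum/tier1 18 > Sorghum/tier2 14 > Cotton/tier1 13 > Wheat/tier1 10 > Wheat/tier2 8 > Cotton/tier2 4.
Fill Rice tier1 block (40 at 22) — 125 left.
Rice tier2 at 20: fill all 35 — 90 left.
Sorghum tier1 at 18: fill all 10 — 80 left.
Fill Sorghum tier2 block (60 at 14) — 20 left.
20 remain; put them into Cotton tier1 at 13.
Total = 22×40 + 20×35 + 18×10 + 14×60 + 13×20 = 2860.

2860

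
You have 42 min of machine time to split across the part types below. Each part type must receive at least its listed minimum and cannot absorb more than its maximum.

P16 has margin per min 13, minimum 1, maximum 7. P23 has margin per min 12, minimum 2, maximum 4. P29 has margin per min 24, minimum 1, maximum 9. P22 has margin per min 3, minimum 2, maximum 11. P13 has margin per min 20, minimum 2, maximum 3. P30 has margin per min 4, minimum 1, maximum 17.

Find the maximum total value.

489

Meeting every minimum uses 1+2+1+2+2+1 = 9 min, leaving 33.
Rank by margin per min: P29 24 > P13 20 > P16 13 > P23 12 > P30 4 > P22 3.
P29 takes 8 more to reach its cap of 9 → 25 left.
Give P13 1 more to hit its cap of 3 → 24 left.
P16 takes 6 more to reach its cap of 7 → 18 left.
P23: +2 to 4 (cap) → 16 left.
P30: +16 to 17 (cap) → 0 left.
Total = 13×7 + 12×4 + 24×9 + 3×2 + 20×3 + 4×17 = 489.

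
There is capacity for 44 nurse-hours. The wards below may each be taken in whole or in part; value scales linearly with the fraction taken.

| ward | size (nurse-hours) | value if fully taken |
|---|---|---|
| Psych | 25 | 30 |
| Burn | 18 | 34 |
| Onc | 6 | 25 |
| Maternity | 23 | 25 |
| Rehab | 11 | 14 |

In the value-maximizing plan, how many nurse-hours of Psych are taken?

Best value per unit of size first: Onc 25/6≈4.17, Burn 34/18≈1.89, Rehab 14/11≈1.27, Psych 30/25≈1.2, Maternity 25/23≈1.09.
Take all of Onc (6 nurse-hours, value 25) → 38 nurse-hours left.
Take all of Burn (18 nurse-hours, value 34) → 20 nurse-hours left.
Take all of Rehab (11 nurse-hours, value 14) → 9 nurse-hours left.
Fill the last 9 nurse-hours with part of Psych: 9/25 of it earns 10.8.

9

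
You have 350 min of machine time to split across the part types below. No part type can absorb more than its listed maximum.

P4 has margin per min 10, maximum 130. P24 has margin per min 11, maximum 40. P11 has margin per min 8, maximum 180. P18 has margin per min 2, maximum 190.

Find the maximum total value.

3180

Order the part types by margin per min: P24 11 > P4 10 > P11 8 > P18 2.
Give P24 40 to hit its cap of 40 ; 310 left.
Give P4 130 to hit its cap of 130 ; 180 left.
Give P11 180 to hit its cap of 180 ; 0 left.
Total = 10×130 + 11×40 + 8×180 = 3180.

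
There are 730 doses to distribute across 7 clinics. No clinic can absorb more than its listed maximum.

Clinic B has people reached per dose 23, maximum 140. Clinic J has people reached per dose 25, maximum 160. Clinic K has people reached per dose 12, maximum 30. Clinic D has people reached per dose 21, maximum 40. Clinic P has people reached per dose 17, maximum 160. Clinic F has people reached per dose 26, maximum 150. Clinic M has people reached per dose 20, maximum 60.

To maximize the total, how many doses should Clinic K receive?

Highest people reached per dose first: Clinic F 26 > Clinic J 25 > Clinic B 23 > Clinic D 21 > Clinic M 20 > Clinic P 17 > Clinic K 12.
Give Clinic F 150 to hit its cap of 150 — 580 left.
Clinic J takes 160 to reach its cap of 160 — 420 left.
Clinic B: +140 to 140 (cap) — 280 left.
Clinic D takes 40 to reach its cap of 40 — 240 left.
Clinic M: +60 to 60 (cap) — 180 left.
Give Clinic P 160 to hit its cap of 160 — 20 left.
Clinic K has room for 30 but only 20 remain, so it gets 20.

20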